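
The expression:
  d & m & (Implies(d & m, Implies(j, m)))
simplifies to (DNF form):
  d & m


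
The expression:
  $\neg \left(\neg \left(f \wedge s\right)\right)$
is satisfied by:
  {s: True, f: True}


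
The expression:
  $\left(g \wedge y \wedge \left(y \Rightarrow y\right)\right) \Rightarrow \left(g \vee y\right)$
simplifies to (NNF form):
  $\text{True}$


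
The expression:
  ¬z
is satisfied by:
  {z: False}


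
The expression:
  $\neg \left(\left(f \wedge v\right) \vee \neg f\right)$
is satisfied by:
  {f: True, v: False}


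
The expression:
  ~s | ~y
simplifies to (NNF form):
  ~s | ~y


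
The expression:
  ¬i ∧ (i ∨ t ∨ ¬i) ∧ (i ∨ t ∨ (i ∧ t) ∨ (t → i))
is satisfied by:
  {i: False}


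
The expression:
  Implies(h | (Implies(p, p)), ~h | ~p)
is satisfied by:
  {p: False, h: False}
  {h: True, p: False}
  {p: True, h: False}


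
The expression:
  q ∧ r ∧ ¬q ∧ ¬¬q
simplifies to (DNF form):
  False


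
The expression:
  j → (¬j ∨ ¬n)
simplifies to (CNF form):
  ¬j ∨ ¬n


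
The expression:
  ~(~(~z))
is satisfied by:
  {z: False}


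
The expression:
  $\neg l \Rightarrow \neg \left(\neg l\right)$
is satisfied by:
  {l: True}


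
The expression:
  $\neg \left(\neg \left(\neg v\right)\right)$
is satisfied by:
  {v: False}


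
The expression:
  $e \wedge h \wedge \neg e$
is never true.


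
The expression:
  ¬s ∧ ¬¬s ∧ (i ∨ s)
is never true.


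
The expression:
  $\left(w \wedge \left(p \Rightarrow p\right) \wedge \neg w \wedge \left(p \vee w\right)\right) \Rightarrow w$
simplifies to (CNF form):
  $\text{True}$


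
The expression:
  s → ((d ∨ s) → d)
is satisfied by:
  {d: True, s: False}
  {s: False, d: False}
  {s: True, d: True}


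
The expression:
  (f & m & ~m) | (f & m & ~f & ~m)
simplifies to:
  False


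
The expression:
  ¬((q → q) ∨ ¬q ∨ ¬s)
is never true.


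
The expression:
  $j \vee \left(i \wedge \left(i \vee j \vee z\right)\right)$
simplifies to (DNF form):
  $i \vee j$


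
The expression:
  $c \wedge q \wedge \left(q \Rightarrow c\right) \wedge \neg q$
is never true.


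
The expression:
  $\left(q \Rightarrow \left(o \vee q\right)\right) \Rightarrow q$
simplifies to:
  $q$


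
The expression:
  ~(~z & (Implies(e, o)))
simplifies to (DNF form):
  z | (e & ~o)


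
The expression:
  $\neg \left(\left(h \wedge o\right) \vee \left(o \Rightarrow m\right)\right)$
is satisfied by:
  {o: True, h: False, m: False}


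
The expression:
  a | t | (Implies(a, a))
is always true.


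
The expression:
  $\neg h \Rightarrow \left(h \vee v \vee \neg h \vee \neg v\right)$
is always true.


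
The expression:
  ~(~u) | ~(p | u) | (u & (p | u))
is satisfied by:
  {u: True, p: False}
  {p: False, u: False}
  {p: True, u: True}


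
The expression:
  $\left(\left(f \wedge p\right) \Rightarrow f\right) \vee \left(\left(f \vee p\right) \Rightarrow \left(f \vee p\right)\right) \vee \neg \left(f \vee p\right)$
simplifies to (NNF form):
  $\text{True}$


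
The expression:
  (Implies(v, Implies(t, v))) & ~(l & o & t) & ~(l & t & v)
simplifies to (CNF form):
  (~l | ~o | ~t) & (~l | ~t | ~v)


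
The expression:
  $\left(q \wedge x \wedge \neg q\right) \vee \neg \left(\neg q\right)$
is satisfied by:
  {q: True}


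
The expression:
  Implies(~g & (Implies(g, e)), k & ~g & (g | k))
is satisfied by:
  {k: True, g: True}
  {k: True, g: False}
  {g: True, k: False}


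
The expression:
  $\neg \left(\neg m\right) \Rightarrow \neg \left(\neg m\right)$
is always true.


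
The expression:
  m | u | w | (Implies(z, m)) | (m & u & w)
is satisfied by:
  {u: True, m: True, w: True, z: False}
  {u: True, m: True, w: False, z: False}
  {u: True, w: True, m: False, z: False}
  {u: True, w: False, m: False, z: False}
  {m: True, w: True, u: False, z: False}
  {m: True, u: False, w: False, z: False}
  {m: False, w: True, u: False, z: False}
  {m: False, u: False, w: False, z: False}
  {u: True, z: True, m: True, w: True}
  {u: True, z: True, m: True, w: False}
  {u: True, z: True, w: True, m: False}
  {u: True, z: True, w: False, m: False}
  {z: True, m: True, w: True, u: False}
  {z: True, m: True, w: False, u: False}
  {z: True, w: True, m: False, u: False}


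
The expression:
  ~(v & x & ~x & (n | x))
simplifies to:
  True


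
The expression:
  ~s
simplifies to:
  ~s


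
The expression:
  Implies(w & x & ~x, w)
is always true.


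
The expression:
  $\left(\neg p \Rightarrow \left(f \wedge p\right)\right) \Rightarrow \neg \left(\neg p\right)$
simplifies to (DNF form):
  $\text{True}$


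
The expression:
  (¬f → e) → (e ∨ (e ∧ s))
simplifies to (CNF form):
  e ∨ ¬f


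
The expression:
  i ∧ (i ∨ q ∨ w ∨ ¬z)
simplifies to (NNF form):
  i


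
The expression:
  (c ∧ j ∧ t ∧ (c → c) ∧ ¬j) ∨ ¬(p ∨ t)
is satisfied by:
  {p: False, t: False}


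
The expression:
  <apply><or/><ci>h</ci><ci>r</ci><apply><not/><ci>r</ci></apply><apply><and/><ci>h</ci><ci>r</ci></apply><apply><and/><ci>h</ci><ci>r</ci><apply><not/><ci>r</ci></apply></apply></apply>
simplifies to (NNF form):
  <true/>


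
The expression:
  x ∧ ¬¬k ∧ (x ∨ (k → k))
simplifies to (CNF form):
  k ∧ x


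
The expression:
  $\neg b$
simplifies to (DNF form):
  $\neg b$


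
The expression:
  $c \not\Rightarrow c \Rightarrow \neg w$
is always true.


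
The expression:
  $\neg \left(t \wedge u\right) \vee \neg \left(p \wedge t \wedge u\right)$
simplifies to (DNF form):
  $\neg p \vee \neg t \vee \neg u$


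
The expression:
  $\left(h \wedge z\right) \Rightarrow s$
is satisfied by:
  {s: True, h: False, z: False}
  {h: False, z: False, s: False}
  {z: True, s: True, h: False}
  {z: True, h: False, s: False}
  {s: True, h: True, z: False}
  {h: True, s: False, z: False}
  {z: True, h: True, s: True}


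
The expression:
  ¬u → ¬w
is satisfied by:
  {u: True, w: False}
  {w: False, u: False}
  {w: True, u: True}


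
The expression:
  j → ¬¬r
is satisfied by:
  {r: True, j: False}
  {j: False, r: False}
  {j: True, r: True}


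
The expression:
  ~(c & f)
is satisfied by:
  {c: False, f: False}
  {f: True, c: False}
  {c: True, f: False}


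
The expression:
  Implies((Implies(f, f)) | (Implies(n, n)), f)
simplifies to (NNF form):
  f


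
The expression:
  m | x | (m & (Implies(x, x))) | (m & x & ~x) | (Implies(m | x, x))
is always true.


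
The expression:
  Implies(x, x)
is always true.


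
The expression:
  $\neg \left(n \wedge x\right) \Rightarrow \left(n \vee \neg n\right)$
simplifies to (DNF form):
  $\text{True}$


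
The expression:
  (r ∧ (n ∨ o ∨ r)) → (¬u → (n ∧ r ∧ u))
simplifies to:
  u ∨ ¬r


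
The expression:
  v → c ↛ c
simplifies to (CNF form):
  ¬v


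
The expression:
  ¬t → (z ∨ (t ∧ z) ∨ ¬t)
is always true.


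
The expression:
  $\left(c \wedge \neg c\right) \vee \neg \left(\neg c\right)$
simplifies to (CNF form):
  $c$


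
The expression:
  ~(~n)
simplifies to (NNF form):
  n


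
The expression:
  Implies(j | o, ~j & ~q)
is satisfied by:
  {o: False, j: False, q: False}
  {q: True, o: False, j: False}
  {o: True, q: False, j: False}


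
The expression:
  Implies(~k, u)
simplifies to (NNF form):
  k | u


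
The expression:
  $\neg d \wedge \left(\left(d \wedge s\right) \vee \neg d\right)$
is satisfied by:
  {d: False}


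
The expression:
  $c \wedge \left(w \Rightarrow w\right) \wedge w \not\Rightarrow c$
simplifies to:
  $\text{False}$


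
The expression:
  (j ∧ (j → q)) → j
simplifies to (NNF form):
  True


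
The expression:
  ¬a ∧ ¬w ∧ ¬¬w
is never true.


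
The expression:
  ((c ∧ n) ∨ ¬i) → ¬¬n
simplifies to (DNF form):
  i ∨ n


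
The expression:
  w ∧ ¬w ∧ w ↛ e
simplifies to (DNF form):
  False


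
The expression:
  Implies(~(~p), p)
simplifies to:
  True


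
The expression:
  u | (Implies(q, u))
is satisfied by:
  {u: True, q: False}
  {q: False, u: False}
  {q: True, u: True}


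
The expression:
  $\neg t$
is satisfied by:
  {t: False}


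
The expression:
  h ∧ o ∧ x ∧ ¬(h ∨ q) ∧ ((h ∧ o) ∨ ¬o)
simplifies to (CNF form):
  False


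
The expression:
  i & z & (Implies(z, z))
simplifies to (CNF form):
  i & z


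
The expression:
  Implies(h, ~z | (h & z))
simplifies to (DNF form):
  True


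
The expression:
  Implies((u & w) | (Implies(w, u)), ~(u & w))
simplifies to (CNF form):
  ~u | ~w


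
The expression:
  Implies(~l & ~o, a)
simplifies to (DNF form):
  a | l | o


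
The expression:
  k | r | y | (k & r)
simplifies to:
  k | r | y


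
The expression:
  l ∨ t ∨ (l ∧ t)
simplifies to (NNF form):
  l ∨ t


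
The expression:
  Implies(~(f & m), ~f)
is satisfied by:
  {m: True, f: False}
  {f: False, m: False}
  {f: True, m: True}


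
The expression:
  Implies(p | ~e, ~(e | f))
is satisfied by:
  {f: False, p: False, e: False}
  {e: True, f: False, p: False}
  {p: True, f: False, e: False}
  {e: True, f: True, p: False}


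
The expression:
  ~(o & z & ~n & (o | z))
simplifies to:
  n | ~o | ~z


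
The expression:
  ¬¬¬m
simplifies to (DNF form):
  ¬m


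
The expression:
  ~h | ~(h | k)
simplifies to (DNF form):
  ~h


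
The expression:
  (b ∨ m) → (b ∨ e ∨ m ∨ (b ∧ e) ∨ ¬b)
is always true.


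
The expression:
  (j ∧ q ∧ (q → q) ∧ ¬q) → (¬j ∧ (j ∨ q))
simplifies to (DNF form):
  True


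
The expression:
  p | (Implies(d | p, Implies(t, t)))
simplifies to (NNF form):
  True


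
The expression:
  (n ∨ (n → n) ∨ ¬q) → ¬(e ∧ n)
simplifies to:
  ¬e ∨ ¬n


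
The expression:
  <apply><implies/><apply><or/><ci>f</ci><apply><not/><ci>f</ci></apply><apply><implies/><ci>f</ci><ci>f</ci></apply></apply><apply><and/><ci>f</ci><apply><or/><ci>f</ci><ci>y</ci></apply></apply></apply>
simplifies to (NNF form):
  <ci>f</ci>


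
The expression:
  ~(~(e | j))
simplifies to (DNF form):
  e | j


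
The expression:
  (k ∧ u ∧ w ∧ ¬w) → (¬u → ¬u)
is always true.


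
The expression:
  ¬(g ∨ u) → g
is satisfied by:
  {g: True, u: True}
  {g: True, u: False}
  {u: True, g: False}


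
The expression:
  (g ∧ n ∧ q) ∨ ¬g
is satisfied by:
  {q: True, n: True, g: False}
  {q: True, n: False, g: False}
  {n: True, q: False, g: False}
  {q: False, n: False, g: False}
  {q: True, g: True, n: True}


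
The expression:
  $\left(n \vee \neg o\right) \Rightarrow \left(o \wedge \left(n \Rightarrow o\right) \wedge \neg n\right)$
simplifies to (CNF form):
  $o \wedge \neg n$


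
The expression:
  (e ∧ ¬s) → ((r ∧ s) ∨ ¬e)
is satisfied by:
  {s: True, e: False}
  {e: False, s: False}
  {e: True, s: True}


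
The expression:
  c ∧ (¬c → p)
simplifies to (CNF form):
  c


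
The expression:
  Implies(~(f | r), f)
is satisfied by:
  {r: True, f: True}
  {r: True, f: False}
  {f: True, r: False}


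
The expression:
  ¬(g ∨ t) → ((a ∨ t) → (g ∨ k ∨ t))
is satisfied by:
  {k: True, t: True, g: True, a: False}
  {k: True, t: True, g: False, a: False}
  {k: True, g: True, t: False, a: False}
  {k: True, g: False, t: False, a: False}
  {t: True, g: True, k: False, a: False}
  {t: True, k: False, g: False, a: False}
  {t: False, g: True, k: False, a: False}
  {t: False, k: False, g: False, a: False}
  {k: True, a: True, t: True, g: True}
  {k: True, a: True, t: True, g: False}
  {k: True, a: True, g: True, t: False}
  {k: True, a: True, g: False, t: False}
  {a: True, t: True, g: True, k: False}
  {a: True, t: True, g: False, k: False}
  {a: True, g: True, t: False, k: False}


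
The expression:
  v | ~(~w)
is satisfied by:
  {v: True, w: True}
  {v: True, w: False}
  {w: True, v: False}


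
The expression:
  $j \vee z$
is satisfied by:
  {z: True, j: True}
  {z: True, j: False}
  {j: True, z: False}


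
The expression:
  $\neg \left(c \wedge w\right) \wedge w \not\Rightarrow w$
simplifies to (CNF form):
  $\text{False}$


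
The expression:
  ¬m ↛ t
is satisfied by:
  {t: False, m: False}


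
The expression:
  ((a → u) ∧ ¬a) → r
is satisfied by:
  {r: True, a: True}
  {r: True, a: False}
  {a: True, r: False}


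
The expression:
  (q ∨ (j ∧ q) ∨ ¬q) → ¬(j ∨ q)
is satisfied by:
  {q: False, j: False}


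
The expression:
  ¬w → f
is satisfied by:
  {w: True, f: True}
  {w: True, f: False}
  {f: True, w: False}


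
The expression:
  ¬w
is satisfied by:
  {w: False}


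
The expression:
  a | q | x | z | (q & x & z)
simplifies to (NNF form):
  a | q | x | z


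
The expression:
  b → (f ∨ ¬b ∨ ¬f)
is always true.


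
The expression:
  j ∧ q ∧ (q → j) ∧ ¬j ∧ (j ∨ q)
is never true.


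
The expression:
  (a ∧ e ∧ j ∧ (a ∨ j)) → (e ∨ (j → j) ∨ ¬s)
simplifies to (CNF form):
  True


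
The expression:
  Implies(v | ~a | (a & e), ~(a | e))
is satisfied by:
  {e: False, v: False, a: False}
  {a: True, e: False, v: False}
  {v: True, e: False, a: False}


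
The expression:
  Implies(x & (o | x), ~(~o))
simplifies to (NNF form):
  o | ~x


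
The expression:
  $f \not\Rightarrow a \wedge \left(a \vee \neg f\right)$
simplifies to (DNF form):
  $\text{False}$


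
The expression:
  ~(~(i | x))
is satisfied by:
  {i: True, x: True}
  {i: True, x: False}
  {x: True, i: False}


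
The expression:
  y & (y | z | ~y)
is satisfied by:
  {y: True}


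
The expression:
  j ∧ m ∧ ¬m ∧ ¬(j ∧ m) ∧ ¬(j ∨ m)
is never true.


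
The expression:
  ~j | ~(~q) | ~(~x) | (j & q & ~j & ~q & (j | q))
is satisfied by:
  {x: True, q: True, j: False}
  {x: True, q: False, j: False}
  {q: True, x: False, j: False}
  {x: False, q: False, j: False}
  {j: True, x: True, q: True}
  {j: True, x: True, q: False}
  {j: True, q: True, x: False}


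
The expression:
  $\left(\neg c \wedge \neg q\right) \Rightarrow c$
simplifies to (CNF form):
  $c \vee q$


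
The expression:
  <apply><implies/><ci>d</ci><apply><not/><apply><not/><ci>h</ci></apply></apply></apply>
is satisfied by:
  {h: True, d: False}
  {d: False, h: False}
  {d: True, h: True}


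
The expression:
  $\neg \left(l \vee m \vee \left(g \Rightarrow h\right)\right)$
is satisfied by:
  {g: True, h: False, l: False, m: False}


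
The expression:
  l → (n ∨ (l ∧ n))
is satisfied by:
  {n: True, l: False}
  {l: False, n: False}
  {l: True, n: True}


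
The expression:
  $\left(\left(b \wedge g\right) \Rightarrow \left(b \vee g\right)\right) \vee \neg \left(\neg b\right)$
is always true.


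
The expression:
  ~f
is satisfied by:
  {f: False}


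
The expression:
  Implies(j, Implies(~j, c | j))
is always true.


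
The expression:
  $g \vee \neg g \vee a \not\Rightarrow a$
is always true.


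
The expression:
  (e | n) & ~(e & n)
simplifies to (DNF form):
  (e & ~n) | (n & ~e)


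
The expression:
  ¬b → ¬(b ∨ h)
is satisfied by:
  {b: True, h: False}
  {h: False, b: False}
  {h: True, b: True}


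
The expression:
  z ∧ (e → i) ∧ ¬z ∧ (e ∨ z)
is never true.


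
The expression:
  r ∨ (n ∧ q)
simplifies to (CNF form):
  (n ∨ r) ∧ (q ∨ r)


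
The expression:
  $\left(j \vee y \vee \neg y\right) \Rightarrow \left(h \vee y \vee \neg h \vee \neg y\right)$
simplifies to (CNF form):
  $\text{True}$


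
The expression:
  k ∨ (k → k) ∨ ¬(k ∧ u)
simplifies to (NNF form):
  True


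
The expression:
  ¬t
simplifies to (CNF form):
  ¬t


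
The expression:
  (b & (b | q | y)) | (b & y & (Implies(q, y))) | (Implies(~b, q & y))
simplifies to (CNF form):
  (b | q) & (b | y)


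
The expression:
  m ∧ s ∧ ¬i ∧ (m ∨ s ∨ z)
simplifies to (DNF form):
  m ∧ s ∧ ¬i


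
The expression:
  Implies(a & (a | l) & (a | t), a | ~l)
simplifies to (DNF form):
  True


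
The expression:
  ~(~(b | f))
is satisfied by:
  {b: True, f: True}
  {b: True, f: False}
  {f: True, b: False}


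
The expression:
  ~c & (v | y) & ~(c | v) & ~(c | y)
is never true.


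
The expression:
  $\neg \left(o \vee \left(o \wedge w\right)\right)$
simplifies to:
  $\neg o$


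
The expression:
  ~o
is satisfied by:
  {o: False}


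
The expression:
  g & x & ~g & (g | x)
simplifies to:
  False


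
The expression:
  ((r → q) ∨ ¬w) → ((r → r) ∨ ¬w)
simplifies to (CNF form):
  True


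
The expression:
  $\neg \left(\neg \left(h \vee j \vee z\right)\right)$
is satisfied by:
  {z: True, h: True, j: True}
  {z: True, h: True, j: False}
  {z: True, j: True, h: False}
  {z: True, j: False, h: False}
  {h: True, j: True, z: False}
  {h: True, j: False, z: False}
  {j: True, h: False, z: False}


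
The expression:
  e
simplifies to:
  e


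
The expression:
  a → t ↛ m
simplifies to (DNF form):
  (t ∧ ¬m) ∨ ¬a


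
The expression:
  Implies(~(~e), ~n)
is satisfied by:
  {e: False, n: False}
  {n: True, e: False}
  {e: True, n: False}


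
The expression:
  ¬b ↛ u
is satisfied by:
  {u: True, b: False}
  {b: False, u: False}
  {b: True, u: True}


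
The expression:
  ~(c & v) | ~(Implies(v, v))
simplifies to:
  ~c | ~v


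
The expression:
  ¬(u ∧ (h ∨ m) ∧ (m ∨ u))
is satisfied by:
  {m: False, u: False, h: False}
  {h: True, m: False, u: False}
  {m: True, h: False, u: False}
  {h: True, m: True, u: False}
  {u: True, h: False, m: False}


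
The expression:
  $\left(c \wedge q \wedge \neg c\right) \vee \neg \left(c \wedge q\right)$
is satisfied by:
  {c: False, q: False}
  {q: True, c: False}
  {c: True, q: False}


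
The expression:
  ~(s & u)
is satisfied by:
  {s: False, u: False}
  {u: True, s: False}
  {s: True, u: False}


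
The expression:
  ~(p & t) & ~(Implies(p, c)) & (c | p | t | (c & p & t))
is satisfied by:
  {p: True, t: False, c: False}


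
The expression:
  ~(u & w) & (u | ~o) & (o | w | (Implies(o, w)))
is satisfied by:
  {o: False, w: False, u: False}
  {u: True, o: False, w: False}
  {w: True, o: False, u: False}
  {u: True, o: True, w: False}


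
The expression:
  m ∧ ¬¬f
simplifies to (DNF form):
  f ∧ m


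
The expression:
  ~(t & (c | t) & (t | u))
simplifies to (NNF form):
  ~t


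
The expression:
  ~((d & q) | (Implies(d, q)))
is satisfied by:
  {d: True, q: False}


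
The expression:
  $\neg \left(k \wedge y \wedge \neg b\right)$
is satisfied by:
  {b: True, k: False, y: False}
  {k: False, y: False, b: False}
  {b: True, y: True, k: False}
  {y: True, k: False, b: False}
  {b: True, k: True, y: False}
  {k: True, b: False, y: False}
  {b: True, y: True, k: True}


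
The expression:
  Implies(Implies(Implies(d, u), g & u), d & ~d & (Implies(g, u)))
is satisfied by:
  {g: False, d: False, u: False}
  {u: True, g: False, d: False}
  {u: True, d: True, g: False}
  {g: True, u: False, d: False}


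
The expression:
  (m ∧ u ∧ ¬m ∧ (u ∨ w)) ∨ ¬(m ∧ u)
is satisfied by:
  {u: False, m: False}
  {m: True, u: False}
  {u: True, m: False}


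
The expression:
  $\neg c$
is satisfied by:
  {c: False}


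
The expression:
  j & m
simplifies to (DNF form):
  j & m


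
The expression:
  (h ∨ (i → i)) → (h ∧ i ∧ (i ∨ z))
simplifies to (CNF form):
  h ∧ i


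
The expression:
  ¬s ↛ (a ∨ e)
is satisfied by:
  {e: False, a: False, s: False}


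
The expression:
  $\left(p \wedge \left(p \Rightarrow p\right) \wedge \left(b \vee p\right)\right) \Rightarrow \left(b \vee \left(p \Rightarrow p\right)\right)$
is always true.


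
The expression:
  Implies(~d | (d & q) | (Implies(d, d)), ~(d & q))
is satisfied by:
  {q: False, d: False}
  {d: True, q: False}
  {q: True, d: False}


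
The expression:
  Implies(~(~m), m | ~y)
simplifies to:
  True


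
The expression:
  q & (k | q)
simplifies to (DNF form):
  q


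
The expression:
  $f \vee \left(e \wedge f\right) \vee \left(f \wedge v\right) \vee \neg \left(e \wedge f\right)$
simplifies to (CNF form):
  $\text{True}$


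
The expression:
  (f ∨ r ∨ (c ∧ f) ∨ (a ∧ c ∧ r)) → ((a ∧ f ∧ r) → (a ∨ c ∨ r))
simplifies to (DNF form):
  True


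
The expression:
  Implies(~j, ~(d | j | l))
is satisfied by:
  {j: True, d: False, l: False}
  {j: True, l: True, d: False}
  {j: True, d: True, l: False}
  {j: True, l: True, d: True}
  {l: False, d: False, j: False}


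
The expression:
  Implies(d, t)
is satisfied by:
  {t: True, d: False}
  {d: False, t: False}
  {d: True, t: True}


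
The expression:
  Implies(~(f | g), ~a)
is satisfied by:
  {g: True, f: True, a: False}
  {g: True, f: False, a: False}
  {f: True, g: False, a: False}
  {g: False, f: False, a: False}
  {a: True, g: True, f: True}
  {a: True, g: True, f: False}
  {a: True, f: True, g: False}


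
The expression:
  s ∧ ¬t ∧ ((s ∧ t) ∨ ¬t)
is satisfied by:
  {s: True, t: False}


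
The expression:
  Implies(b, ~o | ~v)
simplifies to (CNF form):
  ~b | ~o | ~v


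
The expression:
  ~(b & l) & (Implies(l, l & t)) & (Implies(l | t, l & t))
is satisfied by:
  {b: False, t: False, l: False}
  {b: True, t: False, l: False}
  {l: True, t: True, b: False}


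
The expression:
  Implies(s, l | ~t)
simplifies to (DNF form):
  l | ~s | ~t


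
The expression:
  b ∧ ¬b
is never true.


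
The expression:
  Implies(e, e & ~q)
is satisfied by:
  {e: False, q: False}
  {q: True, e: False}
  {e: True, q: False}


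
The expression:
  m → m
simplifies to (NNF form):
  True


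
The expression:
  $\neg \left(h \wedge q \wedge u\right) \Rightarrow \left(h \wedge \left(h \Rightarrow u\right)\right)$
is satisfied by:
  {h: True, u: True}


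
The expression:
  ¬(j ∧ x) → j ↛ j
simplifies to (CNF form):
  j ∧ x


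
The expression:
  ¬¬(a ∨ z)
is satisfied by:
  {a: True, z: True}
  {a: True, z: False}
  {z: True, a: False}


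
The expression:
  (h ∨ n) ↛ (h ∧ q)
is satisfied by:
  {n: True, h: False, q: False}
  {n: True, q: True, h: False}
  {n: True, h: True, q: False}
  {h: True, q: False, n: False}


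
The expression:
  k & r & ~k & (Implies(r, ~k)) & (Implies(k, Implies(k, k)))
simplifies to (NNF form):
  False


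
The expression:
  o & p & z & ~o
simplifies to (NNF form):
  False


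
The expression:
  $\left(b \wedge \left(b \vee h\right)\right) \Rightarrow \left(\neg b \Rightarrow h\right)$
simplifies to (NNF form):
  $\text{True}$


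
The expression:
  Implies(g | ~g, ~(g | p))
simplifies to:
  ~g & ~p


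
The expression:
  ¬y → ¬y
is always true.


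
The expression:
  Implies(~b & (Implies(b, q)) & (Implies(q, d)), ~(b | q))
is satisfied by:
  {b: True, q: False, d: False}
  {q: False, d: False, b: False}
  {b: True, d: True, q: False}
  {d: True, q: False, b: False}
  {b: True, q: True, d: False}
  {q: True, b: False, d: False}
  {b: True, d: True, q: True}


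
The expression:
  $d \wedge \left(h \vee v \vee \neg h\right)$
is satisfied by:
  {d: True}


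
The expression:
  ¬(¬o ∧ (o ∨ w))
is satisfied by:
  {o: True, w: False}
  {w: False, o: False}
  {w: True, o: True}


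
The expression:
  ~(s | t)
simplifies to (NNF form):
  ~s & ~t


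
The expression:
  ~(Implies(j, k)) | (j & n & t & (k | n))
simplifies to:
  j & (n | ~k) & (t | ~k)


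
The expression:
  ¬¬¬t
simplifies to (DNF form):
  ¬t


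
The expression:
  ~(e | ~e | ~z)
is never true.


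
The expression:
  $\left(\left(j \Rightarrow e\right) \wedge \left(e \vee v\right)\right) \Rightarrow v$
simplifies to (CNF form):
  $v \vee \neg e$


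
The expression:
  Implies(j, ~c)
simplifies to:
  ~c | ~j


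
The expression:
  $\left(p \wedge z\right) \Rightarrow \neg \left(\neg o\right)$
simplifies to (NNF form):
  $o \vee \neg p \vee \neg z$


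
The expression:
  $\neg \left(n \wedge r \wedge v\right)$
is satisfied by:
  {v: False, n: False, r: False}
  {r: True, v: False, n: False}
  {n: True, v: False, r: False}
  {r: True, n: True, v: False}
  {v: True, r: False, n: False}
  {r: True, v: True, n: False}
  {n: True, v: True, r: False}


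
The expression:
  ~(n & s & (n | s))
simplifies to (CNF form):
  ~n | ~s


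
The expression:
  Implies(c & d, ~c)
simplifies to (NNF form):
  ~c | ~d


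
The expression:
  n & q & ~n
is never true.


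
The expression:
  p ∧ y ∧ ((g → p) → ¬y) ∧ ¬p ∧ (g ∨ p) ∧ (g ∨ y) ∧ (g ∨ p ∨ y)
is never true.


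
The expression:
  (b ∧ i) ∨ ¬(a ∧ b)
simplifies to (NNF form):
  i ∨ ¬a ∨ ¬b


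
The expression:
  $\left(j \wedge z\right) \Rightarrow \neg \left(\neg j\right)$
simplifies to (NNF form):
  $\text{True}$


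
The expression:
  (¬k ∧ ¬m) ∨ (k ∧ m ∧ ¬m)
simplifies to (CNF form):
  ¬k ∧ ¬m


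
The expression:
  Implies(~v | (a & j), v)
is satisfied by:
  {v: True}


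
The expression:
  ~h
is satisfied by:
  {h: False}


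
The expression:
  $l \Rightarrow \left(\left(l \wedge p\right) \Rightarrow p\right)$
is always true.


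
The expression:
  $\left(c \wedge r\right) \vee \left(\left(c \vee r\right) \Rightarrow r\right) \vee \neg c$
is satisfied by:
  {r: True, c: False}
  {c: False, r: False}
  {c: True, r: True}


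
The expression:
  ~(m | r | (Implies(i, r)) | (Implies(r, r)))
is never true.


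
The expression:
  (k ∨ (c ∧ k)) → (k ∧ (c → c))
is always true.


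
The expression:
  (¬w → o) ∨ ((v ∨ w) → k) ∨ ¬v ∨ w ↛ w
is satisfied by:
  {w: True, k: True, o: True, v: False}
  {w: True, k: True, v: False, o: False}
  {w: True, o: True, v: False, k: False}
  {w: True, v: False, o: False, k: False}
  {k: True, o: True, v: False, w: False}
  {k: True, v: False, o: False, w: False}
  {o: True, k: False, v: False, w: False}
  {k: False, v: False, o: False, w: False}
  {k: True, w: True, v: True, o: True}
  {k: True, w: True, v: True, o: False}
  {w: True, v: True, o: True, k: False}
  {w: True, v: True, k: False, o: False}
  {o: True, v: True, k: True, w: False}
  {v: True, k: True, w: False, o: False}
  {v: True, o: True, w: False, k: False}


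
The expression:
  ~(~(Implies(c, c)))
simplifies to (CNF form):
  True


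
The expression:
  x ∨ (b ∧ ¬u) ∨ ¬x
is always true.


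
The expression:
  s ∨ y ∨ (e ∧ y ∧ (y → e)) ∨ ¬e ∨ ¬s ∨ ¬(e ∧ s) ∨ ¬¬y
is always true.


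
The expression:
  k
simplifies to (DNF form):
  k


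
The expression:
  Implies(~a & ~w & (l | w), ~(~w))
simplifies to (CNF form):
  a | w | ~l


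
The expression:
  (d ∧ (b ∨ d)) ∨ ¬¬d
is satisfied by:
  {d: True}


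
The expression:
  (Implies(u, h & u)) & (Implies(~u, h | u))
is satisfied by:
  {h: True}


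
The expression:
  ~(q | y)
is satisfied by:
  {q: False, y: False}


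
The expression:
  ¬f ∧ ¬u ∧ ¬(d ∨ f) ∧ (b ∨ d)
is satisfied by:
  {b: True, u: False, d: False, f: False}


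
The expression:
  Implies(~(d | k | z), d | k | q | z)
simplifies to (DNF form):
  d | k | q | z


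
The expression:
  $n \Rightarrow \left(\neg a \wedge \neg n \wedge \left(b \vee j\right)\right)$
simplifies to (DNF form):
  $\neg n$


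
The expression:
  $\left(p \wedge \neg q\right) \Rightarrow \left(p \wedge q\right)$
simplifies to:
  $q \vee \neg p$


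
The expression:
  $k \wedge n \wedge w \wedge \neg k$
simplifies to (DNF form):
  $\text{False}$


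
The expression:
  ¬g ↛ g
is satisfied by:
  {g: False}


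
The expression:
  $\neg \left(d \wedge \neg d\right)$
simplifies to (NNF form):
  $\text{True}$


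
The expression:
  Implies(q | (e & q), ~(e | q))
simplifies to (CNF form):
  ~q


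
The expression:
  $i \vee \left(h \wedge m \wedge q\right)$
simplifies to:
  $i \vee \left(h \wedge m \wedge q\right)$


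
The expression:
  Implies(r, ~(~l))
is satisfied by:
  {l: True, r: False}
  {r: False, l: False}
  {r: True, l: True}


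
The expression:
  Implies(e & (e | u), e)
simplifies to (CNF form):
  True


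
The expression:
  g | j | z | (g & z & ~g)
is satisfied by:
  {z: True, g: True, j: True}
  {z: True, g: True, j: False}
  {z: True, j: True, g: False}
  {z: True, j: False, g: False}
  {g: True, j: True, z: False}
  {g: True, j: False, z: False}
  {j: True, g: False, z: False}


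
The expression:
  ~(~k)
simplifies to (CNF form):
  k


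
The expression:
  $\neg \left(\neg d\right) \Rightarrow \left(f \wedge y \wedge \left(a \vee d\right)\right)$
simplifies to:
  $\left(f \wedge y\right) \vee \neg d$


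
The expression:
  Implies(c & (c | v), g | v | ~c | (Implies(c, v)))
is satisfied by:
  {v: True, g: True, c: False}
  {v: True, g: False, c: False}
  {g: True, v: False, c: False}
  {v: False, g: False, c: False}
  {v: True, c: True, g: True}
  {v: True, c: True, g: False}
  {c: True, g: True, v: False}


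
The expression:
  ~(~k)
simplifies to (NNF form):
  k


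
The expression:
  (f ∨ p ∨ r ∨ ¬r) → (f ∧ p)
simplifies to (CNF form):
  f ∧ p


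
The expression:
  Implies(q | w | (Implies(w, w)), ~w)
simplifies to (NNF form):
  ~w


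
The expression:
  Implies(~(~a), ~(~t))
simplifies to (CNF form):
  t | ~a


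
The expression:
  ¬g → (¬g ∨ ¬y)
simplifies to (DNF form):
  True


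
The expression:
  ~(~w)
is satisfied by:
  {w: True}


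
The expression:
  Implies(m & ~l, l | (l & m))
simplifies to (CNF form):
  l | ~m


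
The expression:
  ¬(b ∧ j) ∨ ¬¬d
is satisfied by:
  {d: True, b: False, j: False}
  {d: False, b: False, j: False}
  {j: True, d: True, b: False}
  {j: True, d: False, b: False}
  {b: True, d: True, j: False}
  {b: True, d: False, j: False}
  {b: True, j: True, d: True}


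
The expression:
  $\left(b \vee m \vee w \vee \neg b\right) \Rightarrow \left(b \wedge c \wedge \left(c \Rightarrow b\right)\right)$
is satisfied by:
  {c: True, b: True}


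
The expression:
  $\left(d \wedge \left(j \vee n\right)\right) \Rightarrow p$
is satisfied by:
  {p: True, j: False, d: False, n: False}
  {n: True, p: True, j: False, d: False}
  {p: True, j: True, n: False, d: False}
  {n: True, p: True, j: True, d: False}
  {n: False, j: False, p: False, d: False}
  {n: True, j: False, p: False, d: False}
  {j: True, n: False, p: False, d: False}
  {n: True, j: True, p: False, d: False}
  {d: True, p: True, n: False, j: False}
  {d: True, n: True, p: True, j: False}
  {d: True, p: True, j: True, n: False}
  {d: True, n: True, p: True, j: True}
  {d: True, n: False, j: False, p: False}


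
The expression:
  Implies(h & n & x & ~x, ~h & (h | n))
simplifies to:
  True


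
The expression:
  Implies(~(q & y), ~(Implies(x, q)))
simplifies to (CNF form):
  (q | x) & (x | y) & (q | ~q) & (y | ~q)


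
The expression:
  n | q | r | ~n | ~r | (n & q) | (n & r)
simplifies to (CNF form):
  True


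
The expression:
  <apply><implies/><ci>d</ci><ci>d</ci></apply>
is always true.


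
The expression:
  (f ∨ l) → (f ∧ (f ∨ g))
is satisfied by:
  {f: True, l: False}
  {l: False, f: False}
  {l: True, f: True}


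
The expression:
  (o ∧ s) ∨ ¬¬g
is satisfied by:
  {g: True, s: True, o: True}
  {g: True, s: True, o: False}
  {g: True, o: True, s: False}
  {g: True, o: False, s: False}
  {s: True, o: True, g: False}


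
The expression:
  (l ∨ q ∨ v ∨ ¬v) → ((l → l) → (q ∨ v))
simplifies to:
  q ∨ v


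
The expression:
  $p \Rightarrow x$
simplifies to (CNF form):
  $x \vee \neg p$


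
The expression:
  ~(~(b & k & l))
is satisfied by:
  {k: True, b: True, l: True}


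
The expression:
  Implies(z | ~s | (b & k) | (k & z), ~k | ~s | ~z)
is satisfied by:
  {s: False, k: False, z: False}
  {z: True, s: False, k: False}
  {k: True, s: False, z: False}
  {z: True, k: True, s: False}
  {s: True, z: False, k: False}
  {z: True, s: True, k: False}
  {k: True, s: True, z: False}


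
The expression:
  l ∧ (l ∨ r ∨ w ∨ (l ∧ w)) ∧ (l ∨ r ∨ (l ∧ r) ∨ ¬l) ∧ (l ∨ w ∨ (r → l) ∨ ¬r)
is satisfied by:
  {l: True}


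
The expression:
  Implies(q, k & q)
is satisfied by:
  {k: True, q: False}
  {q: False, k: False}
  {q: True, k: True}


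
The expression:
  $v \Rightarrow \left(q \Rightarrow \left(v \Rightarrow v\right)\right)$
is always true.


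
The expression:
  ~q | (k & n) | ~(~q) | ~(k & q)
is always true.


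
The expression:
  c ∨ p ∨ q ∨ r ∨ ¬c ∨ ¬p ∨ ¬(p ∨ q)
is always true.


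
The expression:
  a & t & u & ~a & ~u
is never true.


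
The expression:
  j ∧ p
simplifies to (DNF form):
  j ∧ p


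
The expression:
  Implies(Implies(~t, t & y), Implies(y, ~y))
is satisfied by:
  {t: False, y: False}
  {y: True, t: False}
  {t: True, y: False}


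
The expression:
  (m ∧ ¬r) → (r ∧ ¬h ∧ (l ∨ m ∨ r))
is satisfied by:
  {r: True, m: False}
  {m: False, r: False}
  {m: True, r: True}


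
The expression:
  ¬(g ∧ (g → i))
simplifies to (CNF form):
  ¬g ∨ ¬i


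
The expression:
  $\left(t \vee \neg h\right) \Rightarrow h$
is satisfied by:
  {h: True}


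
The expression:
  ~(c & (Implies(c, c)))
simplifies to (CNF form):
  ~c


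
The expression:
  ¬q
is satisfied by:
  {q: False}


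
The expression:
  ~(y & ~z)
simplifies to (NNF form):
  z | ~y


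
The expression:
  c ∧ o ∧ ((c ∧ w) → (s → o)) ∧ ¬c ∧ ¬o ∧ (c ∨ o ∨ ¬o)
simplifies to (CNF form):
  False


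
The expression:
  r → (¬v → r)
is always true.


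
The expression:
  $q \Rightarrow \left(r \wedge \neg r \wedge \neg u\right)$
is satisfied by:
  {q: False}


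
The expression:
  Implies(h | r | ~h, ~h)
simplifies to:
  ~h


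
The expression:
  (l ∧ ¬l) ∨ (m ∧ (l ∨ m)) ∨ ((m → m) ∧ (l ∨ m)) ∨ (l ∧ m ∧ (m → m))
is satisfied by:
  {m: True, l: True}
  {m: True, l: False}
  {l: True, m: False}


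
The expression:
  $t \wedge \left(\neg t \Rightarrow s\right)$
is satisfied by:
  {t: True}


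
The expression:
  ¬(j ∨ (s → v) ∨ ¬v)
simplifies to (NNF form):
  False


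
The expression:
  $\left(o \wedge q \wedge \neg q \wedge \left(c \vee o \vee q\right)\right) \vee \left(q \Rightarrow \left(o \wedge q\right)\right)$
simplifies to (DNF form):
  $o \vee \neg q$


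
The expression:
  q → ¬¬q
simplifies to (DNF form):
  True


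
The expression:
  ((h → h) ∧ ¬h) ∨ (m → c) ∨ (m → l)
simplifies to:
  c ∨ l ∨ ¬h ∨ ¬m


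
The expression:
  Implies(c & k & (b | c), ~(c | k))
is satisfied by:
  {k: False, c: False}
  {c: True, k: False}
  {k: True, c: False}


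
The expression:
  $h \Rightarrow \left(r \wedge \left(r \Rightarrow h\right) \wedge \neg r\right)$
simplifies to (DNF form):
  $\neg h$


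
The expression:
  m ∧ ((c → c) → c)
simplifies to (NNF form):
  c ∧ m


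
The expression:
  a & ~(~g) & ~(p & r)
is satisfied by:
  {a: True, g: True, p: False, r: False}
  {a: True, r: True, g: True, p: False}
  {a: True, p: True, g: True, r: False}


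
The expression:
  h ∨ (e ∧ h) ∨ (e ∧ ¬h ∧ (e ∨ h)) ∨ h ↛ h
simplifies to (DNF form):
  e ∨ h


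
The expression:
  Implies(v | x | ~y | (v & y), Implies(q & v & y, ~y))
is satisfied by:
  {v: False, q: False, y: False}
  {y: True, v: False, q: False}
  {q: True, v: False, y: False}
  {y: True, q: True, v: False}
  {v: True, y: False, q: False}
  {y: True, v: True, q: False}
  {q: True, v: True, y: False}


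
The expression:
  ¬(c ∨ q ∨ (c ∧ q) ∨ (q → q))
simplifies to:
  False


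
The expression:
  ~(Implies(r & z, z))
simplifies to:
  False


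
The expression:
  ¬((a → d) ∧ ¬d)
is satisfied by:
  {a: True, d: True}
  {a: True, d: False}
  {d: True, a: False}


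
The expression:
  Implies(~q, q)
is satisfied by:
  {q: True}


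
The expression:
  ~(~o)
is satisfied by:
  {o: True}


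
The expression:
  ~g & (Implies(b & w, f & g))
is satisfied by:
  {g: False, w: False, b: False}
  {b: True, g: False, w: False}
  {w: True, g: False, b: False}


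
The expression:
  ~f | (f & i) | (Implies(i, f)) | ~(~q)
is always true.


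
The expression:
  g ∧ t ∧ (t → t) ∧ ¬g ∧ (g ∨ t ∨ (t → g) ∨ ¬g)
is never true.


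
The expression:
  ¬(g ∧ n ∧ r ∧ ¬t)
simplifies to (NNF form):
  t ∨ ¬g ∨ ¬n ∨ ¬r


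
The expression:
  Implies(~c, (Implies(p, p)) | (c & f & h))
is always true.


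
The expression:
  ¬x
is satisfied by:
  {x: False}


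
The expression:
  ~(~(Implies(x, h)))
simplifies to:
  h | ~x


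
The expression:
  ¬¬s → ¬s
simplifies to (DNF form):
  ¬s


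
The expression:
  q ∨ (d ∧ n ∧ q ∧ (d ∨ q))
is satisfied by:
  {q: True}


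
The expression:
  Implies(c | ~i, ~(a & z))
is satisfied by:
  {i: True, c: False, z: False, a: False}
  {i: False, c: False, z: False, a: False}
  {c: True, i: True, a: False, z: False}
  {c: True, a: False, i: False, z: False}
  {a: True, i: True, c: False, z: False}
  {a: True, i: False, c: False, z: False}
  {a: True, c: True, i: True, z: False}
  {a: True, c: True, i: False, z: False}
  {z: True, i: True, c: False, a: False}
  {z: True, i: False, c: False, a: False}
  {z: True, c: True, i: True, a: False}
  {z: True, c: True, i: False, a: False}
  {a: True, z: True, i: True, c: False}


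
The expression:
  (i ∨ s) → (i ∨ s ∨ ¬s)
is always true.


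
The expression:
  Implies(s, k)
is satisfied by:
  {k: True, s: False}
  {s: False, k: False}
  {s: True, k: True}


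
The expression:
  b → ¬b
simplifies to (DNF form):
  ¬b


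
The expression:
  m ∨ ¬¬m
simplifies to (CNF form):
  m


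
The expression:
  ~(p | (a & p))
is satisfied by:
  {p: False}


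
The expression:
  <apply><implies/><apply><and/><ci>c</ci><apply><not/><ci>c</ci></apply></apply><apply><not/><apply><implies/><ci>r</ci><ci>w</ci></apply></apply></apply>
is always true.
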